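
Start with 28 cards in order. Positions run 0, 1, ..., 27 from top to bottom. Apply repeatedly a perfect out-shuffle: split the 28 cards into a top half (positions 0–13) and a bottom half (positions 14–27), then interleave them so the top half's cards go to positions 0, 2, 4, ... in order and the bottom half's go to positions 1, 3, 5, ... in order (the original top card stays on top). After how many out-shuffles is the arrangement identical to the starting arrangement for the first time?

18

The out-shuffle permutes the 28 positions with cycle lengths [1, 1, 2, 6, 18].
Every card is home exactly when every cycle has completed a whole number of laps, i.e. after lcm(1, 2, 6, 18) = 18 out-shuffles.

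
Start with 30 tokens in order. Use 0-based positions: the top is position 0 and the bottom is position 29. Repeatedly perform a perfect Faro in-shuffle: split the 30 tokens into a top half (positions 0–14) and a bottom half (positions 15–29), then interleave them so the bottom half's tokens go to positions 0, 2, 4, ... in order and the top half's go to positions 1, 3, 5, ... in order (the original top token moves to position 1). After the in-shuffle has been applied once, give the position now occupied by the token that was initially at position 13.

27

Track the token's position through each in-shuffle:
13 → 27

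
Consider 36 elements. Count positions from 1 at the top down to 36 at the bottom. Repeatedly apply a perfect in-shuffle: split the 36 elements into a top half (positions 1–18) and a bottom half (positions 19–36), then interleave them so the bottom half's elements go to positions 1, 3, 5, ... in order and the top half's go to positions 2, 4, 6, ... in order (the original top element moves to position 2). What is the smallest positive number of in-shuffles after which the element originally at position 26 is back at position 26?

36

Follow position 26 under repeated in-shuffles:
26 → 15 → 30 → 23 → 9 → 18 → 36 → 35 → ... → 26 (length 36)
It first returns after 36 in-shuffles.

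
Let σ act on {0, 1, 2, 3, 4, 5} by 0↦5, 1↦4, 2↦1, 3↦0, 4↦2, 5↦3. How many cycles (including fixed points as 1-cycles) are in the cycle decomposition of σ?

Cycle decomposition: (0 5 3) (1 4 2).
2 cycles.

2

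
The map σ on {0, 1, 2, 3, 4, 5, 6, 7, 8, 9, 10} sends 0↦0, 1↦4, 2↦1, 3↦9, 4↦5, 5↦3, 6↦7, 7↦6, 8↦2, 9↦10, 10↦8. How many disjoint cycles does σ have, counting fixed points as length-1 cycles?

Cycle decomposition: (0) (1 4 5 3 9 10 8 2) (6 7).
3 cycles.

3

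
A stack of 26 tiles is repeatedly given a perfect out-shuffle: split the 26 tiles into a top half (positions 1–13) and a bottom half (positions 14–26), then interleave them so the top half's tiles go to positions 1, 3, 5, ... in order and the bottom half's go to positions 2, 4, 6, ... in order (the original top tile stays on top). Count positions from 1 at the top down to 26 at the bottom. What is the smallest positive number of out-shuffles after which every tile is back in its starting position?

The out-shuffle permutes the 26 positions with cycle lengths [1, 1, 4, 20].
Every tile is home exactly when every cycle has completed a whole number of laps, i.e. after lcm(1, 4, 20) = 20 out-shuffles.

20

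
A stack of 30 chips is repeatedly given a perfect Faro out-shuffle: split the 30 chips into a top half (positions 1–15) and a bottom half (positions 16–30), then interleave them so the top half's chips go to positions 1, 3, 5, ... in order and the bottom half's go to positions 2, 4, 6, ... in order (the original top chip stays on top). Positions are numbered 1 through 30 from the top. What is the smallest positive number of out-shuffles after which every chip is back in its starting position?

28

The out-shuffle permutes the 30 positions with cycle lengths [1, 1, 28].
Every chip is home exactly when every cycle has completed a whole number of laps, i.e. after lcm(1, 28) = 28 out-shuffles.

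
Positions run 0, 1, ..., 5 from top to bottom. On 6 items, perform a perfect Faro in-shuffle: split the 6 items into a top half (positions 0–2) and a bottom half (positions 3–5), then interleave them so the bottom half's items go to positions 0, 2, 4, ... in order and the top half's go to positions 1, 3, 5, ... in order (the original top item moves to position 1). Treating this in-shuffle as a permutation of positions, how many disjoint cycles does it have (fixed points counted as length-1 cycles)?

Trace each unvisited position around until it returns:
(0 1 3) (2 5 4)
2 cycles in total.

2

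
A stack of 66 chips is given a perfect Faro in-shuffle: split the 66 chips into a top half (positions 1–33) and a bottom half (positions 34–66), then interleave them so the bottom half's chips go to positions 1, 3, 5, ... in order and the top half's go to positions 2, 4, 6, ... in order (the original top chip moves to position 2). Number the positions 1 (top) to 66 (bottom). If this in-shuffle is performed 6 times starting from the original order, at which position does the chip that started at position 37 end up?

Track the chip's position through each in-shuffle:
37 → 7 → 14 → 28 → 56 → 45 → 23

23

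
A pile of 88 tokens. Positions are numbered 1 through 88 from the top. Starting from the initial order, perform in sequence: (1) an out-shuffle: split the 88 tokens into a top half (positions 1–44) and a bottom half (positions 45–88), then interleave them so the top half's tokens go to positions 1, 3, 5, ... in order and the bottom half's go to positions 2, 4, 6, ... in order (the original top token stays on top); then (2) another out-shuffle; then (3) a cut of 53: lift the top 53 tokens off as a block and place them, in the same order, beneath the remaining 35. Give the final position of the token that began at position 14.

88

Track the token from position 14 forward through each operation:
  after op 1 (out-shuffle): 14 → 27
  after op 2 (out-shuffle): 27 → 53
  after op 3 (cut 53): 53 → 88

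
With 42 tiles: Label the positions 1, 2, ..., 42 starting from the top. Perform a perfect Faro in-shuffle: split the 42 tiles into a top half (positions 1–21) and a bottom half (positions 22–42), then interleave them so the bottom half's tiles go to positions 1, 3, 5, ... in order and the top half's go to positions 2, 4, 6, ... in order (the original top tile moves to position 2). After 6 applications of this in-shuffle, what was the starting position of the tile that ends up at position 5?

Work backwards from position 5, undoing one in-shuffle at a time:
5 ← 24 ← 12 ← 6 ← 3 ← 23 ← 33
So the tile now at position 5 started at position 33.

33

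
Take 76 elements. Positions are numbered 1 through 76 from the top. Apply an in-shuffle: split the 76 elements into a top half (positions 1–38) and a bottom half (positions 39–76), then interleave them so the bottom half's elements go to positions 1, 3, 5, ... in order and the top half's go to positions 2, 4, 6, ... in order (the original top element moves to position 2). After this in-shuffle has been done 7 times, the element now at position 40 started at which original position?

Work backwards from position 40, undoing one in-shuffle at a time:
40 ← 20 ← 10 ← 5 ← 41 ← 59 ← 68 ← 34
So the element now at position 40 started at position 34.

34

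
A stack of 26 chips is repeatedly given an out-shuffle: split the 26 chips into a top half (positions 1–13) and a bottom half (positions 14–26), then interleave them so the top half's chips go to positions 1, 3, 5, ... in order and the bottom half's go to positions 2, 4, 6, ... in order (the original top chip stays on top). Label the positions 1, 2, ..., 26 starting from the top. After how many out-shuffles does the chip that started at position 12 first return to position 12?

20

Follow position 12 under repeated out-shuffles:
12 → 23 → 20 → 14 → 2 → 3 → 5 → 9 → 17 → 8 → 15 → 4 → 7 → 13 → 25 → 24 → 22 → 18 → 10 → 19 → 12
It first returns after 20 out-shuffles.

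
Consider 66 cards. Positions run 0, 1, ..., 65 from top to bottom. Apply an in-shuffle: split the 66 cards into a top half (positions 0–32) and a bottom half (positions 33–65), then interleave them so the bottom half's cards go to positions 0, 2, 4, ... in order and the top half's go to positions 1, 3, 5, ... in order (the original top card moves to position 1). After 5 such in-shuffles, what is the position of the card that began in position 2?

Track the card's position through each in-shuffle:
2 → 5 → 11 → 23 → 47 → 28

28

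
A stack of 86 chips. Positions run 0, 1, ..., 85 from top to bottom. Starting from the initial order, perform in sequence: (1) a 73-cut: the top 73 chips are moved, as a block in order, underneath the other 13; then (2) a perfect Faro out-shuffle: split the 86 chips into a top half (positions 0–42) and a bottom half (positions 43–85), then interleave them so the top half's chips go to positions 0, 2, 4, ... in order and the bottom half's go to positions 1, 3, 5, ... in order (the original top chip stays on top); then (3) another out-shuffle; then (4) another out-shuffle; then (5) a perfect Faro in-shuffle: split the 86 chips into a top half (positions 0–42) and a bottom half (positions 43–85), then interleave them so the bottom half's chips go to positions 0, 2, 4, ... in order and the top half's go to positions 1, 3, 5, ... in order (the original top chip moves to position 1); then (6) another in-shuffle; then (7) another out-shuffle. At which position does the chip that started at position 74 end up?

70

Track the chip from position 74 forward through each operation:
  after op 1 (cut 73): 74 → 1
  after op 2 (out-shuffle): 1 → 2
  after op 3 (out-shuffle): 2 → 4
  after op 4 (out-shuffle): 4 → 8
  after op 5 (in-shuffle): 8 → 17
  after op 6 (in-shuffle): 17 → 35
  after op 7 (out-shuffle): 35 → 70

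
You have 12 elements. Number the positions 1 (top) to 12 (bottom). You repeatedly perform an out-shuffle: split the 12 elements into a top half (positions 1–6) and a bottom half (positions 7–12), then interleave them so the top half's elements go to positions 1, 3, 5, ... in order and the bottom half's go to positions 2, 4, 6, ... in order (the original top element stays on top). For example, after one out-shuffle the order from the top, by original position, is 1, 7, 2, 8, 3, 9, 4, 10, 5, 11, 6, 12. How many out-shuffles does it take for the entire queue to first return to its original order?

The out-shuffle permutes the 12 positions with cycle lengths [1, 1, 10].
Every element is home exactly when every cycle has completed a whole number of laps, i.e. after lcm(1, 10) = 10 out-shuffles.

10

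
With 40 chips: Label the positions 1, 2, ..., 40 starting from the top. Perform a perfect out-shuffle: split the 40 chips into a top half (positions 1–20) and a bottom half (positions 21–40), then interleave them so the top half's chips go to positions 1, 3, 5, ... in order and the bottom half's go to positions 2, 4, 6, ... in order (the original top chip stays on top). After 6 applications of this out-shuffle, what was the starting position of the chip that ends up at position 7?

34

Work backwards from position 7, undoing one out-shuffle at a time:
7 ← 4 ← 22 ← 31 ← 16 ← 28 ← 34
So the chip now at position 7 started at position 34.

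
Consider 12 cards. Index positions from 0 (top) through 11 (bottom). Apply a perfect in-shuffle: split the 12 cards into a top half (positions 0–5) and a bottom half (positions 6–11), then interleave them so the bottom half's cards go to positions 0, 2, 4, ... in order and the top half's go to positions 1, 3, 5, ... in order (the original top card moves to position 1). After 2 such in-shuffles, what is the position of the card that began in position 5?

Track the card's position through each in-shuffle:
5 → 11 → 10

10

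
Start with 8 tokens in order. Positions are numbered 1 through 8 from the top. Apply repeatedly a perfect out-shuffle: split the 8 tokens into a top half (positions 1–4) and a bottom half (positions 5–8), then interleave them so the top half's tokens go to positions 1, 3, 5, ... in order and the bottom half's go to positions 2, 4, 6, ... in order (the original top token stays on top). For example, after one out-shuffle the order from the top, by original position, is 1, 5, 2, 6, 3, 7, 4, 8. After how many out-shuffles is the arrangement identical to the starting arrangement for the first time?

The out-shuffle permutes the 8 positions with cycle lengths [1, 1, 3, 3].
Every token is home exactly when every cycle has completed a whole number of laps, i.e. after lcm(1, 3) = 3 out-shuffles.

3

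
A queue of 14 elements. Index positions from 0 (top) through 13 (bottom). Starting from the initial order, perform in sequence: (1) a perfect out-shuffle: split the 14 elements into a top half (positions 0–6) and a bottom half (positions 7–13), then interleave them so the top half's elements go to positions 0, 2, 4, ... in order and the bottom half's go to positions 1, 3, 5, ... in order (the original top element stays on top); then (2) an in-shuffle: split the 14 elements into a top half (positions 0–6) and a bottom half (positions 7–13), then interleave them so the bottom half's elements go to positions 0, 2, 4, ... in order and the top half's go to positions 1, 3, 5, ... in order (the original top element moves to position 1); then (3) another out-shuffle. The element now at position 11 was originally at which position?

Undo the operations in reverse order, starting from position 11:
  undo op 3 (out-shuffle, from bottom half): 11 ← 12
  undo op 2 (in-shuffle, from bottom half): 12 ← 13
  undo op 1 (out-shuffle, from bottom half): 13 ← 13
So the element at position 11 came from original position 13.

13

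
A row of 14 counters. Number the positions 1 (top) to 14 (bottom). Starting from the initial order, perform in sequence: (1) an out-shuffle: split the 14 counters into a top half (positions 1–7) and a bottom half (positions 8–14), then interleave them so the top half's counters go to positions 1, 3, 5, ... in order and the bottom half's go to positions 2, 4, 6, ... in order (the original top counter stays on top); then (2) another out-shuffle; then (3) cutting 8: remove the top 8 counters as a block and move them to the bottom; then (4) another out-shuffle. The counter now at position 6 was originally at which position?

5

Undo the operations in reverse order, starting from position 6:
  undo op 4 (out-shuffle, from bottom half): 6 ← 10
  undo op 3 (cut 8): 10 ← 4
  undo op 2 (out-shuffle, from bottom half): 4 ← 9
  undo op 1 (out-shuffle, from top half): 9 ← 5
So the counter at position 6 came from original position 5.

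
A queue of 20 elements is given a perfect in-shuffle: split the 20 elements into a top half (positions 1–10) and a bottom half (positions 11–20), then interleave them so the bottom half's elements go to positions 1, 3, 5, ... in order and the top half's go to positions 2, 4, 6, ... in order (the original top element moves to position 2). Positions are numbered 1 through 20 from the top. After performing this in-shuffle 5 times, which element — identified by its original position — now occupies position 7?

14

Work backwards from position 7, undoing one in-shuffle at a time:
7 ← 14 ← 7 ← 14 ← 7 ← 14
So the element now at position 7 started at position 14.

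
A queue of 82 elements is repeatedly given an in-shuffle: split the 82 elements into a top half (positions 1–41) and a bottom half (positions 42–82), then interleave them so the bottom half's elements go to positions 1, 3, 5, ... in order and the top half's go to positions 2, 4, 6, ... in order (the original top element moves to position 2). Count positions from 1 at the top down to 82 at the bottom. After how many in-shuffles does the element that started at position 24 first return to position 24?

82

Follow position 24 under repeated in-shuffles:
24 → 48 → 13 → 26 → 52 → 21 → 42 → 1 → ... → 24 (length 82)
It first returns after 82 in-shuffles.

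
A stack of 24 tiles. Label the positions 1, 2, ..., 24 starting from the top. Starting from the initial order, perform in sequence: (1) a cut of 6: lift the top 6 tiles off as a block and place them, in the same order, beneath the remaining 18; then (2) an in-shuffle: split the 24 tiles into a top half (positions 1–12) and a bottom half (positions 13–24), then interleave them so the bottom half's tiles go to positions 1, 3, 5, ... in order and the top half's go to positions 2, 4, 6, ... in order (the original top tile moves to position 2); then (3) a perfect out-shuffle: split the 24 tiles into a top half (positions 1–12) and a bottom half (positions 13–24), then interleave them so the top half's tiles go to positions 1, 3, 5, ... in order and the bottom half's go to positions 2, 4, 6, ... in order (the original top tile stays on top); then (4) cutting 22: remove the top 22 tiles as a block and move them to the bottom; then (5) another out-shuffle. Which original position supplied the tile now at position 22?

24

Undo the operations in reverse order, starting from position 22:
  undo op 5 (out-shuffle, from bottom half): 22 ← 23
  undo op 4 (cut 22): 23 ← 21
  undo op 3 (out-shuffle, from top half): 21 ← 11
  undo op 2 (in-shuffle, from bottom half): 11 ← 18
  undo op 1 (cut 6): 18 ← 24
So the tile at position 22 came from original position 24.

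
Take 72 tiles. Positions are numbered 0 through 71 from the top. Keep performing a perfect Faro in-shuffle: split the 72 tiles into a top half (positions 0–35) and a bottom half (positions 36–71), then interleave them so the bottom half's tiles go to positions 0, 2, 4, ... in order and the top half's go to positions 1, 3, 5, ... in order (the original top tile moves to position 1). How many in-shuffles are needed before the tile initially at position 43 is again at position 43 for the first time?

9

Follow position 43 under repeated in-shuffles:
43 → 14 → 29 → 59 → 46 → 20 → 41 → 10 → 21 → 43
It first returns after 9 in-shuffles.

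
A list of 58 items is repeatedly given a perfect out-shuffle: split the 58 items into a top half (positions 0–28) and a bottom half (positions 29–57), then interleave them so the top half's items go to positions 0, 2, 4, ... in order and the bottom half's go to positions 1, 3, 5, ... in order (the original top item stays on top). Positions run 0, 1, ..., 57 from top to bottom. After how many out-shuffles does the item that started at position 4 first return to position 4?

18

Follow position 4 under repeated out-shuffles:
4 → 8 → 16 → 32 → 7 → 14 → 28 → 56 → 55 → 53 → 49 → 41 → 25 → 50 → 43 → 29 → 1 → 2 → 4
It first returns after 18 out-shuffles.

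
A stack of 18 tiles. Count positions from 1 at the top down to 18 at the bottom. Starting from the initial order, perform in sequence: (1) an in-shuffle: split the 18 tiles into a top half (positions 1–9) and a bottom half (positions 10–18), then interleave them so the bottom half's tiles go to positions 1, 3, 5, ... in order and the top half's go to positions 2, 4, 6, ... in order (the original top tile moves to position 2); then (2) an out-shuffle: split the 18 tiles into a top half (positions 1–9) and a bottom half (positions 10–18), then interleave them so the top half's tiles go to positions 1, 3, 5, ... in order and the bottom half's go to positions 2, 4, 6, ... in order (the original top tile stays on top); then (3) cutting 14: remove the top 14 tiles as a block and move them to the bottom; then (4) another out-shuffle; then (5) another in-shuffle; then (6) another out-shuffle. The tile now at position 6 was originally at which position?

16

Undo the operations in reverse order, starting from position 6:
  undo op 6 (out-shuffle, from bottom half): 6 ← 12
  undo op 5 (in-shuffle, from top half): 12 ← 6
  undo op 4 (out-shuffle, from bottom half): 6 ← 12
  undo op 3 (cut 14): 12 ← 8
  undo op 2 (out-shuffle, from bottom half): 8 ← 13
  undo op 1 (in-shuffle, from bottom half): 13 ← 16
So the tile at position 6 came from original position 16.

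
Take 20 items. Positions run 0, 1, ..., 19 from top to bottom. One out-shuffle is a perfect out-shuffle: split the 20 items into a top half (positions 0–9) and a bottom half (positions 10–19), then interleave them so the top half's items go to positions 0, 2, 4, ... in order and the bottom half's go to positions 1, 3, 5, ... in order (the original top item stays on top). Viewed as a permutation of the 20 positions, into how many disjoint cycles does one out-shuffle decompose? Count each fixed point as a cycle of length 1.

Trace each unvisited position around until it returns:
(0) (1 2 4 8 16 13 ... len 18) (19)
3 cycles in total.

3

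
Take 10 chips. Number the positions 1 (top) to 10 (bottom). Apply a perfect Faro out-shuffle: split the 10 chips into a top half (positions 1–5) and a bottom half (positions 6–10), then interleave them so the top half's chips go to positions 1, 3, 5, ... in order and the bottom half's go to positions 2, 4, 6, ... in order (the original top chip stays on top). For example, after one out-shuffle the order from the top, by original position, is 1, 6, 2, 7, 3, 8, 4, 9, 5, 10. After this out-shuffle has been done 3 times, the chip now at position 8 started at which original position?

Work backwards from position 8, undoing one out-shuffle at a time:
8 ← 9 ← 5 ← 3
So the chip now at position 8 started at position 3.

3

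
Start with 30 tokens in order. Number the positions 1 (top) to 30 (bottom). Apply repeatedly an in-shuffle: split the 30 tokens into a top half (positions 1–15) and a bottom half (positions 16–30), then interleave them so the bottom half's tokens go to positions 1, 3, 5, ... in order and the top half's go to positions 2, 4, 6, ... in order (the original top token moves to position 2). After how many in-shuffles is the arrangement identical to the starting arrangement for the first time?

The in-shuffle permutes the 30 positions with cycle lengths [5, 5, 5, 5, 5, 5].
Every token is home exactly when every cycle has completed a whole number of laps, i.e. after lcm(5) = 5 in-shuffles.

5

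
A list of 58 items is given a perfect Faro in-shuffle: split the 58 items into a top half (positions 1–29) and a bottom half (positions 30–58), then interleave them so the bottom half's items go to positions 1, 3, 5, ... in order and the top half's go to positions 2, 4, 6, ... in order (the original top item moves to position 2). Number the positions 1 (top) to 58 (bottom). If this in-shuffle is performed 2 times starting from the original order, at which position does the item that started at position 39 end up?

Track the item's position through each in-shuffle:
39 → 19 → 38

38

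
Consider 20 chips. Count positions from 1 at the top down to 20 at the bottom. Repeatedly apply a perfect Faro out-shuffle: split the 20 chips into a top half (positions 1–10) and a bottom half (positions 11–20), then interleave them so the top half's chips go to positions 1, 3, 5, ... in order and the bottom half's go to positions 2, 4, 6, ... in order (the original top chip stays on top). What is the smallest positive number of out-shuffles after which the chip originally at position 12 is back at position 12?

18

Follow position 12 under repeated out-shuffles:
12 → 4 → 7 → 13 → 6 → 11 → 2 → 3 → 5 → 9 → 17 → 14 → 8 → 15 → 10 → 19 → 18 → 16 → 12
It first returns after 18 out-shuffles.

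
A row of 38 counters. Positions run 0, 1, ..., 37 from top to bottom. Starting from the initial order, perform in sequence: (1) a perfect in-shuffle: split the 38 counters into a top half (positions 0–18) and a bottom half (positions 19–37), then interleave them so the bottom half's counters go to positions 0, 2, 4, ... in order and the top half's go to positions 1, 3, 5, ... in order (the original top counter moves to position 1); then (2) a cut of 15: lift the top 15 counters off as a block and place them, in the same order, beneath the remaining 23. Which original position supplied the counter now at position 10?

12

Undo the operations in reverse order, starting from position 10:
  undo op 2 (cut 15): 10 ← 25
  undo op 1 (in-shuffle, from top half): 25 ← 12
So the counter at position 10 came from original position 12.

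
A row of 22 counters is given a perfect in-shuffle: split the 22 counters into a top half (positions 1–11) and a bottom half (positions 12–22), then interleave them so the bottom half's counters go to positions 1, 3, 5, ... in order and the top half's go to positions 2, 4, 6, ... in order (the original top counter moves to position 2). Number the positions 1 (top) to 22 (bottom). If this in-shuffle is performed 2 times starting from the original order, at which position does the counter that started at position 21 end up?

Track the counter's position through each in-shuffle:
21 → 19 → 15

15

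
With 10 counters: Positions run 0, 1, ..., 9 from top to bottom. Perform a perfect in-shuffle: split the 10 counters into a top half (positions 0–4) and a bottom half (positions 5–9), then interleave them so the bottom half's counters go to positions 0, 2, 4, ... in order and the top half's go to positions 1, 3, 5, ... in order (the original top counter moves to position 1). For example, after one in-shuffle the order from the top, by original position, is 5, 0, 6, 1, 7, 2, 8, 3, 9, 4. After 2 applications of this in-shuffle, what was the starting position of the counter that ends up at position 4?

3

Work backwards from position 4, undoing one in-shuffle at a time:
4 ← 7 ← 3
So the counter now at position 4 started at position 3.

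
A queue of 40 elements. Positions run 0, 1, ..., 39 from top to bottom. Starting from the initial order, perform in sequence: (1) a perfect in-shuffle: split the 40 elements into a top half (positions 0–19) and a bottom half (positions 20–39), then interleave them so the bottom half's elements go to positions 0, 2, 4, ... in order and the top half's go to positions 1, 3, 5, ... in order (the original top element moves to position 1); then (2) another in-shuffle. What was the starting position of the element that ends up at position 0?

Undo the operations in reverse order, starting from position 0:
  undo op 2 (in-shuffle, from bottom half): 0 ← 20
  undo op 1 (in-shuffle, from bottom half): 20 ← 30
So the element at position 0 came from original position 30.

30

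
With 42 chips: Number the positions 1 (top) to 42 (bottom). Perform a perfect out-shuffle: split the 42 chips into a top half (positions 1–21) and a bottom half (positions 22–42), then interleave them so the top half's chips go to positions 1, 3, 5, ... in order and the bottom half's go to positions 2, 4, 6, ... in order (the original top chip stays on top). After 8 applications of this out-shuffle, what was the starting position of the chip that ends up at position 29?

12

Work backwards from position 29, undoing one out-shuffle at a time:
29 ← 15 ← 8 ← 25 ← 13 ← 7 ← 4 ← 23 ← 12
So the chip now at position 29 started at position 12.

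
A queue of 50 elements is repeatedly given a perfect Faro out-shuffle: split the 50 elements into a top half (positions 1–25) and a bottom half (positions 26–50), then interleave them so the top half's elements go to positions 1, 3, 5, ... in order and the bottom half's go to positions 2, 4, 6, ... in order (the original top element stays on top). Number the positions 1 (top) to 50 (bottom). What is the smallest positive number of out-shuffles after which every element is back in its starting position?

The out-shuffle permutes the 50 positions with cycle lengths [1, 1, 3, 3, 21, 21].
Every element is home exactly when every cycle has completed a whole number of laps, i.e. after lcm(1, 3, 21) = 21 out-shuffles.

21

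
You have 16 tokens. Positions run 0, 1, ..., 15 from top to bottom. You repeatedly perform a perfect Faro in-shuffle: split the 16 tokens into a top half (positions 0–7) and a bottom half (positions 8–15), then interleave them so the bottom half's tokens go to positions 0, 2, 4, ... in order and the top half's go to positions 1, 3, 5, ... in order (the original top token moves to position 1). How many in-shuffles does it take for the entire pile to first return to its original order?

8

The in-shuffle permutes the 16 positions with cycle lengths [8, 8].
Every token is home exactly when every cycle has completed a whole number of laps, i.e. after lcm(8) = 8 in-shuffles.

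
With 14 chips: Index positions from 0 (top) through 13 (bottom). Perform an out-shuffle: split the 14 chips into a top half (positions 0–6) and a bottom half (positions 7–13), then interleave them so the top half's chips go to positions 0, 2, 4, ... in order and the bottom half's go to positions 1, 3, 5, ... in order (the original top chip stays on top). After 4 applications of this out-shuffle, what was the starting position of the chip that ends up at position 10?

12

Work backwards from position 10, undoing one out-shuffle at a time:
10 ← 5 ← 9 ← 11 ← 12
So the chip now at position 10 started at position 12.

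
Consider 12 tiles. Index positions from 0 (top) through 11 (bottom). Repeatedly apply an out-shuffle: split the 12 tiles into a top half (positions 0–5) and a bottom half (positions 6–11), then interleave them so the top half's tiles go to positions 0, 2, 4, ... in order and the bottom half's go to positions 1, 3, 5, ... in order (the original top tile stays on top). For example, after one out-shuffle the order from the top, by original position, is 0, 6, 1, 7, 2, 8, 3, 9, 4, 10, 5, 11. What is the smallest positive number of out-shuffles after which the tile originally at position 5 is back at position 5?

10

Follow position 5 under repeated out-shuffles:
5 → 10 → 9 → 7 → 3 → 6 → 1 → 2 → 4 → 8 → 5
It first returns after 10 out-shuffles.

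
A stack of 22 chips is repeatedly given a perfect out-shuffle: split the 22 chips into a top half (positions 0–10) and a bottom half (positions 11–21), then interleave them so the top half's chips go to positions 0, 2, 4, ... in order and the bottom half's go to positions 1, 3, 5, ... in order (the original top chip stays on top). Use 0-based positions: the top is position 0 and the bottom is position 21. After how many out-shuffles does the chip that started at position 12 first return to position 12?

Follow position 12 under repeated out-shuffles:
12 → 3 → 6 → 12
It first returns after 3 out-shuffles.

3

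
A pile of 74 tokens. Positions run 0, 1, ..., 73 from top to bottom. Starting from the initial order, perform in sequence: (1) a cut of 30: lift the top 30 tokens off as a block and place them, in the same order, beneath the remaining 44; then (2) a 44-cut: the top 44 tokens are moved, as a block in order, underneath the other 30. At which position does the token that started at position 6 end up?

Track the token from position 6 forward through each operation:
  after op 1 (cut 30): 6 → 50
  after op 2 (cut 44): 50 → 6

6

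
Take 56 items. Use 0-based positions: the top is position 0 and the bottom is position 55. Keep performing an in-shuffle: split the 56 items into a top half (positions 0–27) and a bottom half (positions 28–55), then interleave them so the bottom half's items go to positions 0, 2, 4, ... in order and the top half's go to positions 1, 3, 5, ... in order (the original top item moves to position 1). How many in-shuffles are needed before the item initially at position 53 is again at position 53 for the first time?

18

Follow position 53 under repeated in-shuffles:
53 → 50 → 44 → 32 → 8 → 17 → 35 → 14 → 29 → 2 → 5 → 11 → 23 → 47 → 38 → 20 → 41 → 26 → 53
It first returns after 18 in-shuffles.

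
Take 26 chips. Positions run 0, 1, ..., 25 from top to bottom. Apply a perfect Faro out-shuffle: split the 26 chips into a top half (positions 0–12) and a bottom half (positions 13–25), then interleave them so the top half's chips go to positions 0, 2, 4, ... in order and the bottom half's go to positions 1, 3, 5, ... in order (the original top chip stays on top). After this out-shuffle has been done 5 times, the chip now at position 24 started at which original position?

7

Work backwards from position 24, undoing one out-shuffle at a time:
24 ← 12 ← 6 ← 3 ← 14 ← 7
So the chip now at position 24 started at position 7.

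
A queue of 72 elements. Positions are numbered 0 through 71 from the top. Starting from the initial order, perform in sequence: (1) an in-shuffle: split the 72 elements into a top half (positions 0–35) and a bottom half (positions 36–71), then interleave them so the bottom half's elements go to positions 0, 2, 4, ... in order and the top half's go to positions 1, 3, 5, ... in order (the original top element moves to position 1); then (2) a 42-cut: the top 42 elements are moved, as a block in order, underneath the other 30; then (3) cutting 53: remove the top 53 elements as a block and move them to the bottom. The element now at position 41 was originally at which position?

Undo the operations in reverse order, starting from position 41:
  undo op 3 (cut 53): 41 ← 22
  undo op 2 (cut 42): 22 ← 64
  undo op 1 (in-shuffle, from bottom half): 64 ← 68
So the element at position 41 came from original position 68.

68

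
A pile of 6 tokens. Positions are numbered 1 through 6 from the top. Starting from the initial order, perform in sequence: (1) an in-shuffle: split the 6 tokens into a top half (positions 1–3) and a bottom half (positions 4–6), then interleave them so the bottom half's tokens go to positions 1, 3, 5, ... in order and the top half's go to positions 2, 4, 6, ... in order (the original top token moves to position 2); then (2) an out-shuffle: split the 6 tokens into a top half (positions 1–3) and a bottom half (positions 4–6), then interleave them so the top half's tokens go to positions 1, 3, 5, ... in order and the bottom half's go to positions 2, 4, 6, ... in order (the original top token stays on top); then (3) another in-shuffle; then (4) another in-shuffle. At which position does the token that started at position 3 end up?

3

Track the token from position 3 forward through each operation:
  after op 1 (in-shuffle): 3 → 6
  after op 2 (out-shuffle): 6 → 6
  after op 3 (in-shuffle): 6 → 5
  after op 4 (in-shuffle): 5 → 3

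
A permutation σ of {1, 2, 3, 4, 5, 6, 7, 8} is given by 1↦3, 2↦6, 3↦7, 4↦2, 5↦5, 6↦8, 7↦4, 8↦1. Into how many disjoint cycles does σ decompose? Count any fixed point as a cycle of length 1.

Cycle decomposition: (1 3 7 4 2 6 8) (5).
2 cycles.

2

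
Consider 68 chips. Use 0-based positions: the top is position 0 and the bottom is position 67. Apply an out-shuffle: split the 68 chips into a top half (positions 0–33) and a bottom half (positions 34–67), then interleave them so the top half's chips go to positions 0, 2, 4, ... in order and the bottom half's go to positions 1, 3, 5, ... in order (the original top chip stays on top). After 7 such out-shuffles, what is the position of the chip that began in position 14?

Track the chip's position through each out-shuffle:
14 → 28 → 56 → 45 → 23 → 46 → 25 → 50

50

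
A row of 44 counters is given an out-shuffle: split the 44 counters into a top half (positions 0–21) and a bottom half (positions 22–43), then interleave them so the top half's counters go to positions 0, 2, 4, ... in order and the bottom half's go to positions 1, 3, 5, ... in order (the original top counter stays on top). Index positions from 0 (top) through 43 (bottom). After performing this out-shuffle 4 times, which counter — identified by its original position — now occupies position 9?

14

Work backwards from position 9, undoing one out-shuffle at a time:
9 ← 26 ← 13 ← 28 ← 14
So the counter now at position 9 started at position 14.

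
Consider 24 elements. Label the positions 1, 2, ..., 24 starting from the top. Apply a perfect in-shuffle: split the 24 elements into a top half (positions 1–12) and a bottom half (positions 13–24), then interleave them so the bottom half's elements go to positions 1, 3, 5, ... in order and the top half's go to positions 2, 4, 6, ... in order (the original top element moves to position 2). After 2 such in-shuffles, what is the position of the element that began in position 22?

13

Track the element's position through each in-shuffle:
22 → 19 → 13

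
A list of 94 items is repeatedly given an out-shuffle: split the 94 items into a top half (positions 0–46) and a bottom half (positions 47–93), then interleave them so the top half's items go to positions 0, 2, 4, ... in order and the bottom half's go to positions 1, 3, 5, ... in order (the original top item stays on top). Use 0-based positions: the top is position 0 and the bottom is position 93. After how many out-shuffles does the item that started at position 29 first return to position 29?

10

Follow position 29 under repeated out-shuffles:
29 → 58 → 23 → 46 → 92 → 91 → 89 → 85 → 77 → 61 → 29
It first returns after 10 out-shuffles.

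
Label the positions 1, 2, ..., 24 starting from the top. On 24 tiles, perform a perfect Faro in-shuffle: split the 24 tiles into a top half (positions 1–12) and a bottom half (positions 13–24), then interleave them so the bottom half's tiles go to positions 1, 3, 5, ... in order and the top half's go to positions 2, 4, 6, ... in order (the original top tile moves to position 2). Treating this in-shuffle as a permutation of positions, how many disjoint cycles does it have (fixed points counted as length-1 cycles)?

Trace each unvisited position around until it returns:
(1 2 4 8 16 7 ... len 20) (5 10 20 15)
2 cycles in total.

2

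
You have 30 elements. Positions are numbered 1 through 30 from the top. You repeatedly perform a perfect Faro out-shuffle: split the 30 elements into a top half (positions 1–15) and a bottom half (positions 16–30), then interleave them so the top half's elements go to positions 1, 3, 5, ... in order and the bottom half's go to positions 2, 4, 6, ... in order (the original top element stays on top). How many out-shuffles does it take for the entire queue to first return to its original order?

28

The out-shuffle permutes the 30 positions with cycle lengths [1, 1, 28].
Every element is home exactly when every cycle has completed a whole number of laps, i.e. after lcm(1, 28) = 28 out-shuffles.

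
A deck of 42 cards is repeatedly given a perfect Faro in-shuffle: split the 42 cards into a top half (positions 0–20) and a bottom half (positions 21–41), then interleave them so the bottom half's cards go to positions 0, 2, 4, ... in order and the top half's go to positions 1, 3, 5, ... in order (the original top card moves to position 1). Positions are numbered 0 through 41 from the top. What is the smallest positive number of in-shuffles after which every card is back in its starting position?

The in-shuffle permutes the 42 positions with cycle lengths [14, 14, 14].
Every card is home exactly when every cycle has completed a whole number of laps, i.e. after lcm(14) = 14 in-shuffles.

14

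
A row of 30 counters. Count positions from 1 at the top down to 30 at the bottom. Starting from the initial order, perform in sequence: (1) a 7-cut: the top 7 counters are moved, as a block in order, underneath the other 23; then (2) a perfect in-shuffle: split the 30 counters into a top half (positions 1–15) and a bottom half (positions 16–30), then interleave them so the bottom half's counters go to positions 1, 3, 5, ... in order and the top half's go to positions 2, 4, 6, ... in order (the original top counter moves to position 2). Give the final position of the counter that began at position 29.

Track the counter from position 29 forward through each operation:
  after op 1 (cut 7): 29 → 22
  after op 2 (in-shuffle): 22 → 13

13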